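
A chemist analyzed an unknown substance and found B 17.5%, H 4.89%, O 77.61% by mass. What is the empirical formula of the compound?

Assume 100 g: 17.5 g B, 4.89 g H, 77.61 g O.
Moles — B: 17.5 / 10.81 = 1.619 mol; H: 4.89 / 1.008 = 4.851 mol; O: 77.61 / 16.00 = 4.851 mol
Ratios (÷ 1.619): B 1.000, H 2.997, O 2.996
→ BH3O3

BH3O3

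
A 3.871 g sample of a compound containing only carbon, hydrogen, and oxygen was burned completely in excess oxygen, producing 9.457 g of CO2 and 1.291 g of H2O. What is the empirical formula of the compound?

mol C = 9.457 / 44.01 = 0.2149; mass C = 0.2149 × 12.01 = 2.581 g
mol H = 2 × (1.291 / 18.02) = 0.1433; mass H = 0.1433 × 1.008 = 0.1444 g
mass O = 3.871 − (2.725) = 1.146 g → mol O = 0.07161
Ratios (÷ 0.07161): C 3.001, H 2.001, O 1.000
≈ 3:2:1 → C3H2O

C3H2O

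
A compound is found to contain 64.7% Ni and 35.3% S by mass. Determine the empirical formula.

Assume 100 g: 64.7 g Ni, 35.3 g S.
Ni: 64.7 g ÷ 58.69 g/mol = 1.102 mol
S: 35.3 g ÷ 32.07 g/mol = 1.101 mol
Ratios (÷ 1.101): Ni 1.002, S 1.000
≈ 1:1 → NiS

NiS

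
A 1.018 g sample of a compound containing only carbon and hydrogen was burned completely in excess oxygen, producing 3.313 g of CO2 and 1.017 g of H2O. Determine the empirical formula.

C2H3

mol C = 3.313 / 44.01 = 0.07528; mass C = 0.07528 × 12.01 = 0.9041 g
mol H = 2 × (1.017 / 18.02) = 0.1129; mass H = 0.1129 × 1.008 = 0.1138 g
Ratios (÷ 0.07528): C 1.000, H 1.499
Scaling by 2: C 2.00, H 3.00 → C2H3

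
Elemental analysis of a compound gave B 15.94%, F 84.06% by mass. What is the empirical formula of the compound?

BF3

Assume 100 g: 15.94 g B, 84.06 g F.
Moles — B: 15.94 / 10.81 = 1.475 mol; F: 84.06 / 19.00 = 4.424 mol
Smallest is B at 1.475 mol; normalising gives B 1.000, F 3.000
→ BF3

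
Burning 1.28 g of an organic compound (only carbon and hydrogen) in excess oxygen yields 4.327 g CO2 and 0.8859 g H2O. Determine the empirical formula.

mol C = 4.327 / 44.01 = 0.09832; mass C = 0.09832 × 12.01 = 1.181 g
mol H = 2 × (0.8859 / 18.02) = 0.09832; mass H = 0.09832 × 1.008 = 0.09911 g
Divide by the smallest (0.09832 mol C): C 1.000, H 1.000
≈ 1:1 → CH

CH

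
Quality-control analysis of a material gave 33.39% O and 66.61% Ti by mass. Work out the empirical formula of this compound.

O3Ti2

Assume 100 g: 33.39 g O, 66.61 g Ti.
Moles — O: 33.39 / 16.00 = 2.087 mol; Ti: 66.61 / 47.87 = 1.391 mol
Divide by the smallest (1.391 mol Ti): O 1.500, Ti 1.000
Scaling by 2: O 3.00, Ti 2.00 → O3Ti2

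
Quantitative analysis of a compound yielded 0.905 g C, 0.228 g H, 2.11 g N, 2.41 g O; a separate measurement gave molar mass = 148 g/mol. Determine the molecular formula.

C2H6N4O4

Moles — C: 0.905 / 12.01 = 0.07535 mol; H: 0.228 / 1.008 = 0.2262 mol; N: 2.11 / 14.01 = 0.1506 mol; O: 2.41 / 16.00 = 0.1506 mol
Divide by the smallest (0.07535 mol C): C 1.000, H 3.002, N 1.999, O 1.999
Ratio ≈ 1:3:2:2, so the empirical formula is CH3N2O2
Empirical-formula mass = 75.05 g/mol
n = 148 / 75.05 = 1.97 ≈ 2
Molecular formula = (CH3N2O2)×2 = C2H6N4O4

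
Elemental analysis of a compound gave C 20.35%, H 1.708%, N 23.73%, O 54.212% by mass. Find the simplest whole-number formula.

Assume 100 g: 20.35 g C, 1.708 g H, 23.73 g N, 54.212 g O.
Moles — C: 20.35 / 12.01 = 1.694 mol; H: 1.708 / 1.008 = 1.694 mol; N: 23.73 / 14.01 = 1.694 mol; O: 54.212 / 16.00 = 3.388 mol
Divide by the smallest (1.694 mol N): C 1.000, H 1.000, N 1.000, O 2.000
→ CHNO2

CHNO2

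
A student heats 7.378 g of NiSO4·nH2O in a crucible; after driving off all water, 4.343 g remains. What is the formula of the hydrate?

NiSO4·6H2O

Mass of water lost = 7.378 − 4.343 = 3.035 g → 3.035 / 18.02 = 0.1684 mol H2O
Molar mass of NiSO4 = 154.76 g/mol → mol NiSO4 = 4.343 / 154.76 = 0.02806
n = 0.1684 / 0.02806 = 6.00 ≈ 6 → NiSO4·6H2O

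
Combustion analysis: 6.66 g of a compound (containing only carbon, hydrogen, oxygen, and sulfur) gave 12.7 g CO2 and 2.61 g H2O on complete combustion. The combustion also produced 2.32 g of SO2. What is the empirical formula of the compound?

C8H8O3S

mol C = 12.7 / 44.01 = 0.2886; mass C = 0.2886 × 12.01 = 3.466 g
mol H = 2 × (2.61 / 18.02) = 0.2897; mass H = 0.2897 × 1.008 = 0.2920 g
mol S = 2.32 / 64.07 = 0.03621; mass S = 1.161 g
mass O = 6.66 − (4.919) = 1.741 g → mol O = 0.1088
Ratios (÷ 0.03621): C 7.969, H 8.000, O 3.005, S 1.000
→ C8H8O3S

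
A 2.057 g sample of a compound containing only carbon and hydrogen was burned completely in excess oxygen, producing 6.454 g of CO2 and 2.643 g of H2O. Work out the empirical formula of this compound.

mol C = 6.454 / 44.01 = 0.1466; mass C = 0.1466 × 12.01 = 1.761 g
mol H = 2 × (2.643 / 18.02) = 0.2933; mass H = 0.2933 × 1.008 = 0.2957 g
Divide by the smallest (0.1466 mol C): C 1.000, H 2.000
Ratio ≈ 1:2, so the empirical formula is CH2

CH2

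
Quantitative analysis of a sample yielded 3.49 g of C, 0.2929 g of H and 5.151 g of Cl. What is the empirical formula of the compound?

C2H2Cl

Moles — C: 3.49 / 12.01 = 0.2906 mol; H: 0.2929 / 1.008 = 0.2906 mol; Cl: 5.151 / 35.45 = 0.1453 mol
Ratios (÷ 0.1453): C 2.000, H 2.000, Cl 1.000
→ C2H2Cl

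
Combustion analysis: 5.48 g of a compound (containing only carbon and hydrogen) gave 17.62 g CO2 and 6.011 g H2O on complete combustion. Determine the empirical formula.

mol C = 17.62 / 44.01 = 0.4004; mass C = 0.4004 × 12.01 = 4.808 g
mol H = 2 × (6.011 / 18.02) = 0.6671; mass H = 0.6671 × 1.008 = 0.6725 g
Ratios (÷ 0.4004): C 1.000, H 1.666
×3: C 3.00, H 5.00 → C3H5

C3H5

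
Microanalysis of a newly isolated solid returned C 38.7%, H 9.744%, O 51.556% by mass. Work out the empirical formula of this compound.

Assume 100 g: 38.7 g C, 9.744 g H, 51.556 g O.
Moles — C: 38.7 / 12.01 = 3.222 mol; H: 9.744 / 1.008 = 9.667 mol; O: 51.556 / 16.00 = 3.222 mol
Ratios (÷ 3.222): C 1.000, H 3.000, O 1.000
≈ 1:3:1 → CH3O

CH3O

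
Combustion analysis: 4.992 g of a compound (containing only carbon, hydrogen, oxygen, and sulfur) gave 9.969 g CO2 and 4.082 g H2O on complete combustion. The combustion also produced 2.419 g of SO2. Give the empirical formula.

mol C = 9.969 / 44.01 = 0.2265; mass C = 0.2265 × 12.01 = 2.720 g
mol H = 2 × (4.082 / 18.02) = 0.4531; mass H = 0.4531 × 1.008 = 0.4567 g
mol S = 2.419 / 64.07 = 0.03776; mass S = 1.211 g
mass O = 4.992 − (4.388) = 0.6040 g → mol O = 0.03775
Ratios (÷ 0.03775): C 6.000, H 12.001, O 1.000, S 1.000
Ratio ≈ 6:12:1:1, so the empirical formula is C6H12OS

C6H12OS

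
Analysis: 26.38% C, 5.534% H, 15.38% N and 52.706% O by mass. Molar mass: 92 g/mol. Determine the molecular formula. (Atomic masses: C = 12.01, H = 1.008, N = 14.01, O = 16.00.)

Assume 100 g: 26.38 g C, 5.534 g H, 15.38 g N, 52.706 g O.
Moles — C: 26.38 / 12.01 = 2.197 mol; H: 5.534 / 1.008 = 5.49 mol; N: 15.38 / 14.01 = 1.098 mol; O: 52.706 / 16.00 = 3.294 mol
Smallest is N at 1.098 mol; normalising gives C 2.001, H 5.001, N 1.000, O 3.001
≈ 2:5:1:3 → C2H5NO3
Empirical-formula mass = 91.07 g/mol
n = 92 / 91.07 = 1.01 ≈ 1
Molecular formula = empirical formula = C2H5NO3

C2H5NO3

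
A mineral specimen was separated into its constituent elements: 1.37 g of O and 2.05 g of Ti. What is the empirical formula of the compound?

O2Ti

n(O) = 1.37/16.00 = 0.08563, n(Ti) = 2.05/47.87 = 0.04282
Smallest is Ti at 0.04282 mol; normalising gives O 1.999, Ti 1.000
→ O2Ti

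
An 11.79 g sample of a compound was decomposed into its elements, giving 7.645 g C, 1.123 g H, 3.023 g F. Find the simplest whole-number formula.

Moles — C: 7.645 / 12.01 = 0.6366 mol; H: 1.123 / 1.008 = 1.114 mol; F: 3.023 / 19.00 = 0.1591 mol
Smallest is F at 0.1591 mol; normalising gives C 4.001, H 7.002, F 1.000
→ C4H7F

C4H7F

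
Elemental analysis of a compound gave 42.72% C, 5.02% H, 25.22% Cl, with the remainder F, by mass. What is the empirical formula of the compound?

C5H7ClF2

Assume 100 g: 42.72 g C, 5.02 g H, 25.22 g Cl, 27.04 g F.
Moles — C: 42.72 / 12.01 = 3.557 mol; H: 5.02 / 1.008 = 4.98 mol; Cl: 25.22 / 35.45 = 0.7114 mol; F: 27.04 / 19.00 = 1.423 mol
Divide by the smallest (0.7114 mol Cl): C 5.000, H 7.000, Cl 1.000, F 2.000
Ratio ≈ 5:7:1:2, so the empirical formula is C5H7ClF2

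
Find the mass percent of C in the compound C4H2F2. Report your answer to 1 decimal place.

Molar mass = 4(12.01) + 2(1.008) + 2(19.00) = 88.056 g/mol
Mass of C per mole = 4 × 12.01 = 48.040 g
% C = 48.040 / 88.056 × 100 = 54.6%

54.6%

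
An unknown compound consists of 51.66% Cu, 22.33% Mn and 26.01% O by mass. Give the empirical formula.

Cu2MnO4

Assume 100 g: 51.66 g Cu, 22.33 g Mn, 26.01 g O.
n(Cu) = 51.66/63.55 = 0.8129, n(Mn) = 22.33/54.94 = 0.4064, n(O) = 26.01/16.00 = 1.626
Divide by the smallest (0.4064 mol Mn): Cu 2.000, Mn 1.000, O 4.000
≈ 2:1:4 → Cu2MnO4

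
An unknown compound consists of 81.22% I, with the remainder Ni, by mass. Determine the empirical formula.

I2Ni

Assume 100 g: 81.22 g I, 18.78 g Ni.
n(I) = 81.22/126.90 = 0.64, n(Ni) = 18.78/58.69 = 0.32
Ratios (÷ 0.32): I 2.000, Ni 1.000
Ratio ≈ 2:1, so the empirical formula is I2Ni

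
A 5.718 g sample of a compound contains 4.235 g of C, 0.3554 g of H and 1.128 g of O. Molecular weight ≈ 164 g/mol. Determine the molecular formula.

C10H10O2

C: 4.235 g ÷ 12.01 g/mol = 0.3526 mol
H: 0.3554 g ÷ 1.008 g/mol = 0.3526 mol
O: 1.128 g ÷ 16.00 g/mol = 0.0705 mol
Smallest is O at 0.0705 mol; normalising gives C 5.002, H 5.001, O 1.000
≈ 5:5:1 → C5H5O
Empirical-formula mass = 81.09 g/mol
n = 164 / 81.09 = 2.02 ≈ 2
Molecular formula = (C5H5O)×2 = C10H10O2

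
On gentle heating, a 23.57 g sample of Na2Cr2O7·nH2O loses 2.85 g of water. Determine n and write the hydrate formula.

Mass of anhydrous Na2Cr2O7 = 23.57 − 2.85 = 20.72 g
mol H2O = 2.85 / 18.02 = 0.1582
Molar mass of Na2Cr2O7 = 261.98 g/mol → mol Na2Cr2O7 = 20.72 / 261.98 = 0.07909
n = 0.1582 / 0.07909 = 2.00 ≈ 2 → Na2Cr2O7·2H2O

Na2Cr2O7·2H2O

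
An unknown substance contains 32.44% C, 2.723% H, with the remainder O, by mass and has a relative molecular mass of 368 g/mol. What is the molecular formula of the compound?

Assume 100 g: 32.44 g C, 2.723 g H, 64.837 g O.
Moles — C: 32.44 / 12.01 = 2.701 mol; H: 2.723 / 1.008 = 2.701 mol; O: 64.837 / 16.00 = 4.052 mol
Divide by the smallest (2.701 mol C): C 1.000, H 1.000, O 1.500
Scaling by 2: C 2.00, H 2.00, O 3.00 → C2H2O3
Empirical-formula mass = 74.04 g/mol
n = 368 / 74.04 = 4.97 ≈ 5
Molecular formula = (C2H2O3)×5 = C10H10O15

C10H10O15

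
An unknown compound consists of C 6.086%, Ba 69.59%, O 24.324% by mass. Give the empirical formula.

Assume 100 g: 6.086 g C, 69.59 g Ba, 24.324 g O.
n(C) = 6.086/12.01 = 0.5067, n(Ba) = 69.59/137.33 = 0.5067, n(O) = 24.324/16.00 = 1.52
Divide by the smallest (0.5067 mol Ba): C 1.000, Ba 1.000, O 3.000
Ratio ≈ 1:1:3, so the empirical formula is CBaO3

CBaO3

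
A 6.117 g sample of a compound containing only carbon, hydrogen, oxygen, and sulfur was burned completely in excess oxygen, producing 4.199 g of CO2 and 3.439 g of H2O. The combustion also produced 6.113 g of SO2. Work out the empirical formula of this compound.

CH4OS

mol C = 4.199 / 44.01 = 0.09541; mass C = 0.09541 × 12.01 = 1.146 g
mol H = 2 × (3.439 / 18.02) = 0.3817; mass H = 0.3817 × 1.008 = 0.3847 g
mol S = 6.113 / 64.07 = 0.09541; mass S = 3.060 g
mass O = 6.117 − (4.590) = 1.527 g → mol O = 0.09541
Smallest is O at 0.09541 mol; normalising gives C 1.000, H 4.001, O 1.000, S 1.000
Ratio ≈ 1:4:1:1, so the empirical formula is CH4OS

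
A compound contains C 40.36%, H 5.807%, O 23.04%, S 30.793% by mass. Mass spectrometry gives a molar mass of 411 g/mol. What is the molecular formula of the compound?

C14H24O6S4

Assume 100 g: 40.36 g C, 5.807 g H, 23.04 g O, 30.793 g S.
Moles — C: 40.36 / 12.01 = 3.361 mol; H: 5.807 / 1.008 = 5.761 mol; O: 23.04 / 16.00 = 1.44 mol; S: 30.793 / 32.07 = 0.9602 mol
Smallest is S at 0.9602 mol; normalising gives C 3.500, H 6.000, O 1.500, S 1.000
Multiply by 2: C 7.00, H 12.00, O 3.00, S 2.00 → C7H12O3S2
Empirical-formula mass = 208.31 g/mol
n = 411 / 208.31 = 1.97 ≈ 2
Molecular formula = (C7H12O3S2)×2 = C14H24O6S4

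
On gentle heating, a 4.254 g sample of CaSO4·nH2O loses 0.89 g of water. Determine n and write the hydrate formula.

Mass of anhydrous CaSO4 = 4.254 − 0.89 = 3.364 g
mol H2O = 0.89 / 18.02 = 0.04939
Molar mass of CaSO4 = 136.15 g/mol → mol CaSO4 = 3.364 / 136.15 = 0.02471
n = 0.04939 / 0.02471 = 2.00 ≈ 2 → CaSO4·2H2O

CaSO4·2H2O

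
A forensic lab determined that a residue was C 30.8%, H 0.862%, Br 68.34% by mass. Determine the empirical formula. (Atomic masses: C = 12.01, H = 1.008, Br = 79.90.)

C3HBr

Assume 100 g: 30.8 g C, 0.862 g H, 68.34 g Br.
Moles — C: 30.8 / 12.01 = 2.565 mol; H: 0.862 / 1.008 = 0.8552 mol; Br: 68.34 / 79.90 = 0.8553 mol
Smallest is H at 0.8552 mol; normalising gives C 2.999, H 1.000, Br 1.000
≈ 3:1:1 → C3HBr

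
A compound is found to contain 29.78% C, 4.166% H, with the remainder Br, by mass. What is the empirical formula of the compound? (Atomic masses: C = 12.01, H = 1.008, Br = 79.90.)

Assume 100 g: 29.78 g C, 4.166 g H, 66.054 g Br.
n(C) = 29.78/12.01 = 2.48, n(H) = 4.166/1.008 = 4.133, n(Br) = 66.054/79.90 = 0.8267
Ratios (÷ 0.8267): C 2.999, H 4.999, Br 1.000
Ratio ≈ 3:5:1, so the empirical formula is C3H5Br

C3H5Br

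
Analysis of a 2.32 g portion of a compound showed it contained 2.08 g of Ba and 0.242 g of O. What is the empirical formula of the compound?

Moles — Ba: 2.08 / 137.33 = 0.01515 mol; O: 0.242 / 16.00 = 0.01512 mol
Ratios (÷ 0.01512): Ba 1.001, O 1.000
≈ 1:1 → BaO

BaO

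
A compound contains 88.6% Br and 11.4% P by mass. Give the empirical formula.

Assume 100 g: 88.6 g Br, 11.4 g P.
Br: 88.6 g ÷ 79.90 g/mol = 1.109 mol
P: 11.4 g ÷ 30.97 g/mol = 0.3681 mol
Smallest is P at 0.3681 mol; normalising gives Br 3.012, P 1.000
→ Br3P

Br3P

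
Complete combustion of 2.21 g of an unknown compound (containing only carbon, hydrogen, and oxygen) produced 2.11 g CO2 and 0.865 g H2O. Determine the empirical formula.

CH2O2

mol C = 2.11 / 44.01 = 0.04794; mass C = 0.04794 × 12.01 = 0.5758 g
mol H = 2 × (0.865 / 18.02) = 0.09600; mass H = 0.09600 × 1.008 = 0.09677 g
mass O = 2.21 − (0.6726) = 1.537 g → mol O = 0.09609
Smallest is C at 0.04794 mol; normalising gives C 1.000, H 2.002, O 2.004
→ CH2O2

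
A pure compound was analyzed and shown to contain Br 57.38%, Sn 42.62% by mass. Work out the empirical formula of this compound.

Br2Sn

Assume 100 g: 57.38 g Br, 42.62 g Sn.
n(Br) = 57.38/79.90 = 0.7181, n(Sn) = 42.62/118.71 = 0.359
Divide by the smallest (0.359 mol Sn): Br 2.000, Sn 1.000
≈ 2:1 → Br2Sn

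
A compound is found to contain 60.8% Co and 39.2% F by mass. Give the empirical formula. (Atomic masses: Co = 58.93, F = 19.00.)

Assume 100 g: 60.8 g Co, 39.2 g F.
Moles — Co: 60.8 / 58.93 = 1.032 mol; F: 39.2 / 19.00 = 2.063 mol
Divide by the smallest (1.032 mol Co): Co 1.000, F 2.000
≈ 1:2 → CoF2

CoF2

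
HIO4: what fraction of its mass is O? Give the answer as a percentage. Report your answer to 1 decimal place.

Molar mass = 1(1.008) + 1(126.90) + 4(16.00) = 191.908 g/mol
Mass of O per mole = 4 × 16.00 = 64.000 g
% O = 64.000 / 191.908 × 100 = 33.3%

33.3%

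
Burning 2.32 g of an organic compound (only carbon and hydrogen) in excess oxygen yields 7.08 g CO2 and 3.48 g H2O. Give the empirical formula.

C5H12

mol C = 7.08 / 44.01 = 0.1609; mass C = 0.1609 × 12.01 = 1.932 g
mol H = 2 × (3.48 / 18.02) = 0.3862; mass H = 0.3862 × 1.008 = 0.3893 g
Divide by the smallest (0.1609 mol C): C 1.000, H 2.401
Multiply by 5: C 5.00, H 12.00 → C5H12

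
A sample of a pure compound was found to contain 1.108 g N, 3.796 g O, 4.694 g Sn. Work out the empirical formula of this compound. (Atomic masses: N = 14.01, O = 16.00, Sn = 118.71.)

N2O6Sn

n(N) = 1.108/14.01 = 0.07909, n(O) = 3.796/16.00 = 0.2372, n(Sn) = 4.694/118.71 = 0.03954
Smallest is Sn at 0.03954 mol; normalising gives N 2.000, O 6.000, Sn 1.000
≈ 2:6:1 → N2O6Sn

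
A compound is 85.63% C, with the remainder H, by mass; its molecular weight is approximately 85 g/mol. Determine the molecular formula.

Assume 100 g: 85.63 g C, 14.37 g H.
Moles — C: 85.63 / 12.01 = 7.13 mol; H: 14.37 / 1.008 = 14.26 mol
Divide by the smallest (7.13 mol C): C 1.000, H 1.999
→ CH2
Empirical-formula mass = 14.03 g/mol
n = 85 / 14.03 = 6.06 ≈ 6
Molecular formula = (CH2)×6 = C6H12

C6H12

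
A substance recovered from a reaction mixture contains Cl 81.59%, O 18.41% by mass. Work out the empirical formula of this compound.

Cl2O

Assume 100 g: 81.59 g Cl, 18.41 g O.
n(Cl) = 81.59/35.45 = 2.302, n(O) = 18.41/16.00 = 1.151
Divide by the smallest (1.151 mol O): Cl 2.000, O 1.000
→ Cl2O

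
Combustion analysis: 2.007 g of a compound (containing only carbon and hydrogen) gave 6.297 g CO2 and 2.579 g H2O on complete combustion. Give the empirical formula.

CH2

mol C = 6.297 / 44.01 = 0.1431; mass C = 0.1431 × 12.01 = 1.718 g
mol H = 2 × (2.579 / 18.02) = 0.2862; mass H = 0.2862 × 1.008 = 0.2885 g
Smallest is C at 0.1431 mol; normalising gives C 1.000, H 2.001
→ CH2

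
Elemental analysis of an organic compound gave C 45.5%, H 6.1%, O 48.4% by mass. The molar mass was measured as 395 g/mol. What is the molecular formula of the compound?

Assume 100 g: 45.5 g C, 6.1 g H, 48.4 g O.
C: 45.5 g ÷ 12.01 g/mol = 3.789 mol
H: 6.1 g ÷ 1.008 g/mol = 6.052 mol
O: 48.4 g ÷ 16.00 g/mol = 3.025 mol
Divide by the smallest (3.025 mol O): C 1.252, H 2.001, O 1.000
Scaling by 4: C 5.01, H 8.00, O 4.00 → C5H8O4
Empirical-formula mass = 132.11 g/mol
n = 395 / 132.11 = 2.99 ≈ 3
Molecular formula = (C5H8O4)×3 = C15H24O12

C15H24O12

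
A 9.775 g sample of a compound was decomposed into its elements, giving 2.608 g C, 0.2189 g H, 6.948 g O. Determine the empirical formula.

CHO2

Moles — C: 2.608 / 12.01 = 0.2172 mol; H: 0.2189 / 1.008 = 0.2172 mol; O: 6.948 / 16.00 = 0.4343 mol
Divide by the smallest (0.2172 mol C): C 1.000, H 1.000, O 2.000
≈ 1:1:2 → CHO2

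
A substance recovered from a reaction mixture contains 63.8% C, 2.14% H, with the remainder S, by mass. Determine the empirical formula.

Assume 100 g: 63.8 g C, 2.14 g H, 34.06 g S.
n(C) = 63.8/12.01 = 5.312, n(H) = 2.14/1.008 = 2.123, n(S) = 34.06/32.07 = 1.062
Ratios (÷ 1.062): C 5.002, H 1.999, S 1.000
→ C5H2S

C5H2S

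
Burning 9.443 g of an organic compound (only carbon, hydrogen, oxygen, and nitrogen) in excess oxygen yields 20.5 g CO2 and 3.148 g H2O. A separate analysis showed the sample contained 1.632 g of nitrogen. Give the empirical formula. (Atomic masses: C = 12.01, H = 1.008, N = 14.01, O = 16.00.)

C4H3NO

mol C = 20.5 / 44.01 = 0.4658; mass C = 0.4658 × 12.01 = 5.594 g
mol H = 2 × (3.148 / 18.02) = 0.3494; mass H = 0.3494 × 1.008 = 0.3522 g
mol N = 1.632 / 14.01 = 0.1165
mass O = 9.443 − (7.578) = 1.865 g → mol O = 0.1165
Smallest is N at 0.1165 mol; normalising gives C 3.999, H 2.999, N 1.000, O 1.000
→ C4H3NO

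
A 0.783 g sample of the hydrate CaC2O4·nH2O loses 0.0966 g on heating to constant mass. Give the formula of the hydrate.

Mass of anhydrous CaC2O4 = 0.783 − 0.0966 = 0.6864 g
mol H2O = 0.0966 / 18.02 = 0.005361
Molar mass of CaC2O4 = 128.10 g/mol → mol CaC2O4 = 0.6864 / 128.10 = 0.005358
n = 0.005361 / 0.005358 = 1.00 ≈ 1 → CaC2O4·H2O

CaC2O4·H2O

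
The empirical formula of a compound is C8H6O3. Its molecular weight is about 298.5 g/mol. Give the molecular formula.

Empirical-formula mass = 150.13 g/mol
n = 298.5 / 150.13 = 1.99 ≈ 2
Molecular formula = (C8H6O3)2 = C16H12O6

C16H12O6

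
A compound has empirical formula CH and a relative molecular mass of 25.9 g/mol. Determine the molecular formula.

Empirical-formula mass = 13.02 g/mol
n = 25.9 / 13.02 = 1.99 ≈ 2
Molecular formula = (CH)2 = C2H2

C2H2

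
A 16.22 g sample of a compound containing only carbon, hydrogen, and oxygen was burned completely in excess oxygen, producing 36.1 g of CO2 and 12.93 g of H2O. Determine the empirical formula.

mol C = 36.1 / 44.01 = 0.8203; mass C = 0.8203 × 12.01 = 9.851 g
mol H = 2 × (12.93 / 18.02) = 1.435; mass H = 1.435 × 1.008 = 1.447 g
mass O = 16.22 − (11.30) = 4.922 g → mol O = 0.3076
Divide by the smallest (0.3076 mol O): C 2.666, H 4.665, O 1.000
×3: C 8.00, H 13.99, O 3.00 → C8H14O3

C8H14O3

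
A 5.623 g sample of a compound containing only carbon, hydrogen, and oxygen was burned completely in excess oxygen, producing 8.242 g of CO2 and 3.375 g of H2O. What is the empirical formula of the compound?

mol C = 8.242 / 44.01 = 0.1873; mass C = 0.1873 × 12.01 = 2.249 g
mol H = 2 × (3.375 / 18.02) = 0.3746; mass H = 0.3746 × 1.008 = 0.3776 g
mass O = 5.623 − (2.627) = 2.996 g → mol O = 0.1873
Smallest is O at 0.1873 mol; normalising gives C 1.000, H 2.000, O 1.000
≈ 1:2:1 → CH2O

CH2O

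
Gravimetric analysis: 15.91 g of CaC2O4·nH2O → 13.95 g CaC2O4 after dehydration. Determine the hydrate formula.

Mass of water lost = 15.91 − 13.95 = 1.96 g → 1.96 / 18.02 = 0.1088 mol H2O
Molar mass of CaC2O4 = 128.10 g/mol → mol CaC2O4 = 13.95 / 128.10 = 0.1089
n = 0.1088 / 0.1089 = 1.00 ≈ 1 → CaC2O4·H2O

CaC2O4·H2O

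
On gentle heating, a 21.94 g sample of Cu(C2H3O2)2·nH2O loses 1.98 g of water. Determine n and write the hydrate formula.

Cu(C2H3O2)2·H2O

Mass of anhydrous Cu(C2H3O2)2 = 21.94 − 1.98 = 19.96 g
mol H2O = 1.98 / 18.02 = 0.1099
Molar mass of Cu(C2H3O2)2 = 181.64 g/mol → mol Cu(C2H3O2)2 = 19.96 / 181.64 = 0.1099
n = 0.1099 / 0.1099 = 1.00 ≈ 1 → Cu(C2H3O2)2·H2O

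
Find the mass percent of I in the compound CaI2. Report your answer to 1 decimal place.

Molar mass = 1(40.08) + 2(126.90) = 293.880 g/mol
Mass of I per mole = 2 × 126.90 = 253.800 g
% I = 253.800 / 293.880 × 100 = 86.4%

86.4%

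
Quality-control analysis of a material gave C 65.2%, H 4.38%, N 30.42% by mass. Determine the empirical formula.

C5H4N2

Assume 100 g: 65.2 g C, 4.38 g H, 30.42 g N.
Moles — C: 65.2 / 12.01 = 5.429 mol; H: 4.38 / 1.008 = 4.345 mol; N: 30.42 / 14.01 = 2.171 mol
Divide by the smallest (2.171 mol N): C 2.500, H 2.001, N 1.000
Multiply by 2: C 5.00, H 4.00, N 2.00 → C5H4N2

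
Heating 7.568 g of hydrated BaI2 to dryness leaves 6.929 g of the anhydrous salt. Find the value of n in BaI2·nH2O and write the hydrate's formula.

BaI2·2H2O

Mass of water lost = 7.568 − 6.929 = 0.639 g → 0.639 / 18.02 = 0.03546 mol H2O
Molar mass of BaI2 = 391.13 g/mol → mol BaI2 = 6.929 / 391.13 = 0.01772
n = 0.03546 / 0.01772 = 2.00 ≈ 2 → BaI2·2H2O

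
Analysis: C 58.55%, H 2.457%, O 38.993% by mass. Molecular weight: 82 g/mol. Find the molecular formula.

C4H2O2

Assume 100 g: 58.55 g C, 2.457 g H, 38.993 g O.
n(C) = 58.55/12.01 = 4.875, n(H) = 2.457/1.008 = 2.438, n(O) = 38.993/16.00 = 2.437
Divide by the smallest (2.437 mol O): C 2.000, H 1.000, O 1.000
Ratio ≈ 2:1:1, so the empirical formula is C2HO
Empirical-formula mass = 41.03 g/mol
n = 82 / 41.03 = 2.00 ≈ 2
Molecular formula = (C2HO)×2 = C4H2O2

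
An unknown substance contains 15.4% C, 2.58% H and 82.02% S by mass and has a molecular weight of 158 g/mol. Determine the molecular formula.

C2H4S4

Assume 100 g: 15.4 g C, 2.58 g H, 82.02 g S.
n(C) = 15.4/12.01 = 1.282, n(H) = 2.58/1.008 = 2.56, n(S) = 82.02/32.07 = 2.558
Ratios (÷ 1.282): C 1.000, H 1.996, S 1.995
Ratio ≈ 1:2:2, so the empirical formula is CH2S2
Empirical-formula mass = 78.17 g/mol
n = 158 / 78.17 = 2.02 ≈ 2
Molecular formula = (CH2S2)×2 = C2H4S4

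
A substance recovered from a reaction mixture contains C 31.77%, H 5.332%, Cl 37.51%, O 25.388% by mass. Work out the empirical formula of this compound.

C5H10Cl2O3

Assume 100 g: 31.77 g C, 5.332 g H, 37.51 g Cl, 25.388 g O.
Moles — C: 31.77 / 12.01 = 2.645 mol; H: 5.332 / 1.008 = 5.29 mol; Cl: 37.51 / 35.45 = 1.058 mol; O: 25.388 / 16.00 = 1.587 mol
Divide by the smallest (1.058 mol Cl): C 2.500, H 4.999, Cl 1.000, O 1.500
Scaling by 2: C 5.00, H 10.00, Cl 2.00, O 3.00 → C5H10Cl2O3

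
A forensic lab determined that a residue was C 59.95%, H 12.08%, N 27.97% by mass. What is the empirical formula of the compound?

Assume 100 g: 59.95 g C, 12.08 g H, 27.97 g N.
C: 59.95 g ÷ 12.01 g/mol = 4.992 mol
H: 12.08 g ÷ 1.008 g/mol = 11.98 mol
N: 27.97 g ÷ 14.01 g/mol = 1.996 mol
Smallest is N at 1.996 mol; normalising gives C 2.500, H 6.003, N 1.000
Multiply by 2: C 5.00, H 12.01, N 2.00 → C5H12N2

C5H12N2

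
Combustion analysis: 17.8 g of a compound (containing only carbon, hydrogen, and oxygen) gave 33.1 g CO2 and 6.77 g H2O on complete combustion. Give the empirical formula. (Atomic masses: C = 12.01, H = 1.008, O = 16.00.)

C3H3O2

mol C = 33.1 / 44.01 = 0.7521; mass C = 0.7521 × 12.01 = 9.033 g
mol H = 2 × (6.77 / 18.02) = 0.7514; mass H = 0.7514 × 1.008 = 0.7574 g
mass O = 17.8 − (9.790) = 8.010 g → mol O = 0.5006
Smallest is O at 0.5006 mol; normalising gives C 1.502, H 1.501, O 1.000
Scaling by 2: C 3.00, H 3.00, O 2.00 → C3H3O2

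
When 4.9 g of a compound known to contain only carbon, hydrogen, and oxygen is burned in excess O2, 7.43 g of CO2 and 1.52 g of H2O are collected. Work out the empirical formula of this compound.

CHO

mol C = 7.43 / 44.01 = 0.1688; mass C = 0.1688 × 12.01 = 2.028 g
mol H = 2 × (1.52 / 18.02) = 0.1687; mass H = 0.1687 × 1.008 = 0.1701 g
mass O = 4.9 − (2.198) = 2.702 g → mol O = 0.1689
Smallest is H at 0.1687 mol; normalising gives C 1.001, H 1.000, O 1.001
→ CHO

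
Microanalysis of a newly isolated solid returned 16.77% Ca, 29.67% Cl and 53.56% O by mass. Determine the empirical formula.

CaCl2O8

Assume 100 g: 16.77 g Ca, 29.67 g Cl, 53.56 g O.
n(Ca) = 16.77/40.08 = 0.4184, n(Cl) = 29.67/35.45 = 0.837, n(O) = 53.56/16.00 = 3.348
Ratios (÷ 0.4184): Ca 1.000, Cl 2.000, O 8.000
≈ 1:2:8 → CaCl2O8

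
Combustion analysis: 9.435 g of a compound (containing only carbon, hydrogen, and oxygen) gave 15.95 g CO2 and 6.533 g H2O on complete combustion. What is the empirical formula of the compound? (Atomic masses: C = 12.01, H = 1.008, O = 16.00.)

mol C = 15.95 / 44.01 = 0.3624; mass C = 0.3624 × 12.01 = 4.353 g
mol H = 2 × (6.533 / 18.02) = 0.7251; mass H = 0.7251 × 1.008 = 0.7309 g
mass O = 9.435 − (5.084) = 4.351 g → mol O = 0.2720
Divide by the smallest (0.272 mol O): C 1.333, H 2.666, O 1.000
×3: C 4.00, H 8.00, O 3.00 → C4H8O3

C4H8O3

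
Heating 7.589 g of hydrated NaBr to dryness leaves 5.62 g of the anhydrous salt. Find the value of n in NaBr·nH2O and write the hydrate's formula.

NaBr·2H2O

Mass of water lost = 7.589 − 5.62 = 1.969 g → 1.969 / 18.02 = 0.1093 mol H2O
Molar mass of NaBr = 102.89 g/mol → mol NaBr = 5.62 / 102.89 = 0.05462
n = 0.1093 / 0.05462 = 2.00 ≈ 2 → NaBr·2H2O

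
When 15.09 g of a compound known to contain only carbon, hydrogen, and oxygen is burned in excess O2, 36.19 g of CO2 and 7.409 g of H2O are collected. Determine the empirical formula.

C3H3O

mol C = 36.19 / 44.01 = 0.8223; mass C = 0.8223 × 12.01 = 9.876 g
mol H = 2 × (7.409 / 18.02) = 0.8223; mass H = 0.8223 × 1.008 = 0.8289 g
mass O = 15.09 − (10.70) = 4.385 g → mol O = 0.2741
Smallest is O at 0.2741 mol; normalising gives C 3.000, H 3.000, O 1.000
→ C3H3O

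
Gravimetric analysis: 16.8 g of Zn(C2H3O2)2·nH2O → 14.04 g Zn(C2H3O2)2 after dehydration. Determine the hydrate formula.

Mass of water lost = 16.8 − 14.04 = 2.76 g → 2.76 / 18.02 = 0.1532 mol H2O
Molar mass of Zn(C2H3O2)2 = 183.47 g/mol → mol Zn(C2H3O2)2 = 14.04 / 183.47 = 0.07653
n = 0.1532 / 0.07653 = 2.00 ≈ 2 → Zn(C2H3O2)2·2H2O

Zn(C2H3O2)2·2H2O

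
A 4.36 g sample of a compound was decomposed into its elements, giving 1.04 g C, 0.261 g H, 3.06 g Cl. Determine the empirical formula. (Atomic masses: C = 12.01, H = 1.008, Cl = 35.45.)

C: 1.04 g ÷ 12.01 g/mol = 0.08659 mol
H: 0.261 g ÷ 1.008 g/mol = 0.2589 mol
Cl: 3.06 g ÷ 35.45 g/mol = 0.08632 mol
Ratios (÷ 0.08632): C 1.003, H 3.000, Cl 1.000
Ratio ≈ 1:3:1, so the empirical formula is CH3Cl

CH3Cl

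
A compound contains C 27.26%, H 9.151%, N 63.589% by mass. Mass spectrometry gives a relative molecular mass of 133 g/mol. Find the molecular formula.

Assume 100 g: 27.26 g C, 9.151 g H, 63.589 g N.
C: 27.26 g ÷ 12.01 g/mol = 2.27 mol
H: 9.151 g ÷ 1.008 g/mol = 9.078 mol
N: 63.589 g ÷ 14.01 g/mol = 4.539 mol
Ratios (÷ 2.27): C 1.000, H 4.000, N 2.000
≈ 1:4:2 → CH4N2
Empirical-formula mass = 44.06 g/mol
n = 133 / 44.06 = 3.02 ≈ 3
Molecular formula = (CH4N2)×3 = C3H12N6

C3H12N6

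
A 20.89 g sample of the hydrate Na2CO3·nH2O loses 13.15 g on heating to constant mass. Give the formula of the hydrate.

Na2CO3·10H2O

Mass of anhydrous Na2CO3 = 20.89 − 13.15 = 7.74 g
mol H2O = 13.15 / 18.02 = 0.7297
Molar mass of Na2CO3 = 105.99 g/mol → mol Na2CO3 = 7.74 / 105.99 = 0.07303
n = 0.7297 / 0.07303 = 9.99 ≈ 10 → Na2CO3·10H2O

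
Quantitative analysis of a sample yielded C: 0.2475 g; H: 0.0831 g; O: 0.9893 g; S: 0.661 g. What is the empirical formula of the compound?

n(C) = 0.2475/12.01 = 0.02061, n(H) = 0.0831/1.008 = 0.08244, n(O) = 0.9893/16.00 = 0.06183, n(S) = 0.661/32.07 = 0.02061
Smallest is C at 0.02061 mol; normalising gives C 1.000, H 4.000, O 3.000, S 1.000
≈ 1:4:3:1 → CH4O3S

CH4O3S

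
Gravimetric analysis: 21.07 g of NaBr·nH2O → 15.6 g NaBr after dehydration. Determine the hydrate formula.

Mass of water lost = 21.07 − 15.6 = 5.47 g → 5.47 / 18.02 = 0.3036 mol H2O
Molar mass of NaBr = 102.89 g/mol → mol NaBr = 15.6 / 102.89 = 0.1516
n = 0.3036 / 0.1516 = 2.00 ≈ 2 → NaBr·2H2O

NaBr·2H2O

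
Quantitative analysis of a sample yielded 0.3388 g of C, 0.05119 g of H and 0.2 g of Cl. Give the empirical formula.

C5H9Cl

Moles — C: 0.3388 / 12.01 = 0.02821 mol; H: 0.05119 / 1.008 = 0.05078 mol; Cl: 0.2 / 35.45 = 0.005642 mol
Divide by the smallest (0.005642 mol Cl): C 5.000, H 9.001, Cl 1.000
≈ 5:9:1 → C5H9Cl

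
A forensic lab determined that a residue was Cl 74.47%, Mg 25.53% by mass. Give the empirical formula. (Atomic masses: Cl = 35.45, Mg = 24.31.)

Cl2Mg

Assume 100 g: 74.47 g Cl, 25.53 g Mg.
n(Cl) = 74.47/35.45 = 2.101, n(Mg) = 25.53/24.31 = 1.05
Smallest is Mg at 1.05 mol; normalising gives Cl 2.000, Mg 1.000
≈ 2:1 → Cl2Mg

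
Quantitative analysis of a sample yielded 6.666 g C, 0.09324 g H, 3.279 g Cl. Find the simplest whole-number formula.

Moles — C: 6.666 / 12.01 = 0.555 mol; H: 0.09324 / 1.008 = 0.0925 mol; Cl: 3.279 / 35.45 = 0.0925 mol
Smallest is Cl at 0.0925 mol; normalising gives C 6.001, H 1.000, Cl 1.000
Ratio ≈ 6:1:1, so the empirical formula is C6HCl

C6HCl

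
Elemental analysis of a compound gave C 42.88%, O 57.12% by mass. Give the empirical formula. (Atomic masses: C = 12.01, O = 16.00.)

Assume 100 g: 42.88 g C, 57.12 g O.
n(C) = 42.88/12.01 = 3.57, n(O) = 57.12/16.00 = 3.57
Smallest is O at 3.57 mol; normalising gives C 1.000, O 1.000
≈ 1:1 → CO

CO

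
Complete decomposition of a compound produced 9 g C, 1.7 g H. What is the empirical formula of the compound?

Moles — C: 9 / 12.01 = 0.7494 mol; H: 1.7 / 1.008 = 1.687 mol
Smallest is C at 0.7494 mol; normalising gives C 1.000, H 2.251
Scaling by 4: C 4.00, H 9.00 → C4H9

C4H9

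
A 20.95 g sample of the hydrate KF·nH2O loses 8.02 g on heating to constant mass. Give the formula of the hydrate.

Mass of anhydrous KF = 20.95 − 8.02 = 12.93 g
mol H2O = 8.02 / 18.02 = 0.4451
Molar mass of KF = 58.10 g/mol → mol KF = 12.93 / 58.10 = 0.2225
n = 0.4451 / 0.2225 = 2.00 ≈ 2 → KF·2H2O

KF·2H2O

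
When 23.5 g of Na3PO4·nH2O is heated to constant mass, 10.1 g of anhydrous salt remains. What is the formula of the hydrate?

Na3PO4·12H2O

Mass of water lost = 23.5 − 10.1 = 13.4 g → 13.4 / 18.02 = 0.7436 mol H2O
Molar mass of Na3PO4 = 163.94 g/mol → mol Na3PO4 = 10.1 / 163.94 = 0.06161
n = 0.7436 / 0.06161 = 12.07 ≈ 12 → Na3PO4·12H2O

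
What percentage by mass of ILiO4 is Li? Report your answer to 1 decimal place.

3.5%

Molar mass = 1(126.90) + 1(6.94) + 4(16.00) = 197.840 g/mol
Mass of Li per mole = 1 × 6.94 = 6.940 g
% Li = 6.940 / 197.840 × 100 = 3.5%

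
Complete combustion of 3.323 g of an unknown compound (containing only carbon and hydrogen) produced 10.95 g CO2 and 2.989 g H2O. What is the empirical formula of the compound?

C3H4

mol C = 10.95 / 44.01 = 0.2488; mass C = 0.2488 × 12.01 = 2.988 g
mol H = 2 × (2.989 / 18.02) = 0.3317; mass H = 0.3317 × 1.008 = 0.3344 g
Smallest is C at 0.2488 mol; normalising gives C 1.000, H 1.333
Scaling by 3: C 3.00, H 4.00 → C3H4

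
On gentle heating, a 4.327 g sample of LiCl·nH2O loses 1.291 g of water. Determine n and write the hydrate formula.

LiCl·H2O

Mass of anhydrous LiCl = 4.327 − 1.291 = 3.036 g
mol H2O = 1.291 / 18.02 = 0.07164
Molar mass of LiCl = 42.39 g/mol → mol LiCl = 3.036 / 42.39 = 0.07162
n = 0.07164 / 0.07162 = 1.00 ≈ 1 → LiCl·H2O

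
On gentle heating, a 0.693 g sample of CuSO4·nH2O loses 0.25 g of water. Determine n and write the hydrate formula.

CuSO4·5H2O

Mass of anhydrous CuSO4 = 0.693 − 0.25 = 0.443 g
mol H2O = 0.25 / 18.02 = 0.01387
Molar mass of CuSO4 = 159.62 g/mol → mol CuSO4 = 0.443 / 159.62 = 0.002775
n = 0.01387 / 0.002775 = 5.00 ≈ 5 → CuSO4·5H2O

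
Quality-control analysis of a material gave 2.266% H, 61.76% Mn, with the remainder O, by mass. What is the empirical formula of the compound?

Assume 100 g: 2.266 g H, 61.76 g Mn, 35.974 g O.
H: 2.266 g ÷ 1.008 g/mol = 2.248 mol
Mn: 61.76 g ÷ 54.94 g/mol = 1.124 mol
O: 35.974 g ÷ 16.00 g/mol = 2.248 mol
Divide by the smallest (1.124 mol Mn): H 2.000, Mn 1.000, O 2.000
≈ 2:1:2 → H2MnO2

H2MnO2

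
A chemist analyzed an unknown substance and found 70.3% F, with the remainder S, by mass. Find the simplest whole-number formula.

F4S

Assume 100 g: 70.3 g F, 29.7 g S.
n(F) = 70.3/19.00 = 3.7, n(S) = 29.7/32.07 = 0.9261
Ratios (÷ 0.9261): F 3.995, S 1.000
Ratio ≈ 4:1, so the empirical formula is F4S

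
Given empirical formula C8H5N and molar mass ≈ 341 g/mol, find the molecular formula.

C24H15N3

Empirical-formula mass = 115.13 g/mol
n = 341 / 115.13 = 2.96 ≈ 3
Molecular formula = (C8H5N)3 = C24H15N3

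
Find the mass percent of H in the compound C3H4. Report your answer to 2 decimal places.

Molar mass = 3(12.01) + 4(1.008) = 40.062 g/mol
Mass of H per mole = 4 × 1.008 = 4.032 g
% H = 4.032 / 40.062 × 100 = 10.06%

10.06%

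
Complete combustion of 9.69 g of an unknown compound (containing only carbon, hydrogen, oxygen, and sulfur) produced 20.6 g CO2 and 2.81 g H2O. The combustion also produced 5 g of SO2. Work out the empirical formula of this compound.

C6H4OS

mol C = 20.6 / 44.01 = 0.4681; mass C = 0.4681 × 12.01 = 5.622 g
mol H = 2 × (2.81 / 18.02) = 0.3119; mass H = 0.3119 × 1.008 = 0.3144 g
mol S = 5 / 64.07 = 0.07804; mass S = 2.503 g
mass O = 9.69 − (8.439) = 1.251 g → mol O = 0.07821
Ratios (÷ 0.07804): C 5.998, H 3.996, O 1.002, S 1.000
→ C6H4OS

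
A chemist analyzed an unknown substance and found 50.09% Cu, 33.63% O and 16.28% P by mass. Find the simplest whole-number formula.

Cu3O8P2

Assume 100 g: 50.09 g Cu, 33.63 g O, 16.28 g P.
Moles — Cu: 50.09 / 63.55 = 0.7882 mol; O: 33.63 / 16.00 = 2.102 mol; P: 16.28 / 30.97 = 0.5257 mol
Divide by the smallest (0.5257 mol P): Cu 1.499, O 3.998, P 1.000
Multiply by 2: Cu 3.00, O 8.00, P 2.00 → Cu3O8P2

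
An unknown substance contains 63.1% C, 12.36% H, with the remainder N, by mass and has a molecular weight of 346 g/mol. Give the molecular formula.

Assume 100 g: 63.1 g C, 12.36 g H, 24.54 g N.
n(C) = 63.1/12.01 = 5.254, n(H) = 12.36/1.008 = 12.26, n(N) = 24.54/14.01 = 1.752
Divide by the smallest (1.752 mol N): C 3.000, H 7.000, N 1.000
≈ 3:7:1 → C3H7N
Empirical-formula mass = 57.10 g/mol
n = 346 / 57.10 = 6.06 ≈ 6
Molecular formula = (C3H7N)×6 = C18H42N6

C18H42N6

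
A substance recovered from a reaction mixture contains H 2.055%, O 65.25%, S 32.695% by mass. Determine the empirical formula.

Assume 100 g: 2.055 g H, 65.25 g O, 32.695 g S.
n(H) = 2.055/1.008 = 2.039, n(O) = 65.25/16.00 = 4.078, n(S) = 32.695/32.07 = 1.019
Ratios (÷ 1.019): H 2.000, O 4.000, S 1.000
≈ 2:4:1 → H2O4S

H2O4S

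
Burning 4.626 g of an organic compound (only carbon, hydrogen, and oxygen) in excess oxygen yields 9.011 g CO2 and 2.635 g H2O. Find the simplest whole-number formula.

C7H10O4

mol C = 9.011 / 44.01 = 0.2047; mass C = 0.2047 × 12.01 = 2.459 g
mol H = 2 × (2.635 / 18.02) = 0.2925; mass H = 0.2925 × 1.008 = 0.2948 g
mass O = 4.626 − (2.754) = 1.872 g → mol O = 0.1170
Ratios (÷ 0.117): C 1.750, H 2.499, O 1.000
Multiply by 4: C 7.00, H 10.00, O 4.00 → C7H10O4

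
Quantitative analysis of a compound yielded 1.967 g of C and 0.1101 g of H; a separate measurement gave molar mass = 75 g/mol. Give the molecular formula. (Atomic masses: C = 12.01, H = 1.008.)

C: 1.967 g ÷ 12.01 g/mol = 0.1638 mol
H: 0.1101 g ÷ 1.008 g/mol = 0.1092 mol
Smallest is H at 0.1092 mol; normalising gives C 1.499, H 1.000
Multiply by 2: C 3.00, H 2.00 → C3H2
Empirical-formula mass = 38.05 g/mol
n = 75 / 38.05 = 1.97 ≈ 2
Molecular formula = (C3H2)×2 = C6H4

C6H4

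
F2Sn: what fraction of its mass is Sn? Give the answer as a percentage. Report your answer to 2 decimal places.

Molar mass = 2(19.00) + 1(118.71) = 156.710 g/mol
Mass of Sn per mole = 1 × 118.71 = 118.710 g
% Sn = 118.710 / 156.710 × 100 = 75.75%

75.75%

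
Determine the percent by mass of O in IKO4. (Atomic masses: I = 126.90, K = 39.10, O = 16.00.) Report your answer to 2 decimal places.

27.83%

Molar mass = 1(126.90) + 1(39.10) + 4(16.00) = 230.000 g/mol
Mass of O per mole = 4 × 16.00 = 64.000 g
% O = 64.000 / 230.000 × 100 = 27.83%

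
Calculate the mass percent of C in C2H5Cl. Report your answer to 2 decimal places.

37.23%

Molar mass = 2(12.01) + 5(1.008) + 1(35.45) = 64.510 g/mol
Mass of C per mole = 2 × 12.01 = 24.020 g
% C = 24.020 / 64.510 × 100 = 37.23%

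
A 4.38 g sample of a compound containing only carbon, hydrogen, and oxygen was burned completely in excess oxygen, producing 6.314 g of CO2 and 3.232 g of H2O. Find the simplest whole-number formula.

C2H5O2

mol C = 6.314 / 44.01 = 0.1435; mass C = 0.1435 × 12.01 = 1.723 g
mol H = 2 × (3.232 / 18.02) = 0.3587; mass H = 0.3587 × 1.008 = 0.3616 g
mass O = 4.38 − (2.085) = 2.295 g → mol O = 0.1435
Divide by the smallest (0.1435 mol O): C 1.000, H 2.500, O 1.000
×2: C 2.00, H 5.00, O 2.00 → C2H5O2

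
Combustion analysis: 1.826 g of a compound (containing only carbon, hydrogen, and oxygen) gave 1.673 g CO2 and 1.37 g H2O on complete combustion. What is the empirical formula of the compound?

mol C = 1.673 / 44.01 = 0.03801; mass C = 0.03801 × 12.01 = 0.4565 g
mol H = 2 × (1.37 / 18.02) = 0.1521; mass H = 0.1521 × 1.008 = 0.1533 g
mass O = 1.826 − (0.6098) = 1.216 g → mol O = 0.07601
Divide by the smallest (0.03801 mol C): C 1.000, H 4.000, O 2.000
→ CH4O2

CH4O2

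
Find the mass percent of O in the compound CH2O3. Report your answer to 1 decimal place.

Molar mass = 1(12.01) + 2(1.008) + 3(16.00) = 62.026 g/mol
Mass of O per mole = 3 × 16.00 = 48.000 g
% O = 48.000 / 62.026 × 100 = 77.4%

77.4%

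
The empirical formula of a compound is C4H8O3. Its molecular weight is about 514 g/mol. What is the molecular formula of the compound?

Empirical-formula mass = 104.10 g/mol
n = 514 / 104.10 = 4.94 ≈ 5
Molecular formula = (C4H8O3)5 = C20H40O15

C20H40O15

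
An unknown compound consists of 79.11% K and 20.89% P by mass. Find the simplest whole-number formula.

Assume 100 g: 79.11 g K, 20.89 g P.
Moles — K: 79.11 / 39.10 = 2.023 mol; P: 20.89 / 30.97 = 0.6745 mol
Ratios (÷ 0.6745): K 3.000, P 1.000
→ K3P

K3P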